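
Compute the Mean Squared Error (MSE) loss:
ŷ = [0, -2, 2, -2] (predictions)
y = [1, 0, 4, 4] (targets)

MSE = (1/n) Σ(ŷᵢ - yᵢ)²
MSE = 11.25

MSE = (1/4)((0-1)² + (-2-0)² + (2-4)² + (-2-4)²) = (1/4)(1 + 4 + 4 + 36) = 11.25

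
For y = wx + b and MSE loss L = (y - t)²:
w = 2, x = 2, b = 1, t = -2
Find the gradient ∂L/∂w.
∂L/∂w = 28

y = wx + b = (2)(2) + 1 = 5
∂L/∂y = 2(y - t) = 2(5 - -2) = 14
∂y/∂w = x = 2
∂L/∂w = ∂L/∂y · ∂y/∂w = 14 × 2 = 28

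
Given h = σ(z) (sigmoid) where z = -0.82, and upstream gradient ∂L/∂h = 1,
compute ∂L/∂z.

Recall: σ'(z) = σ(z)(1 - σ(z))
∂L/∂z = 0.2123

σ(-0.82) = 0.3058
σ'(-0.82) = σ(-0.82)(1 - σ(-0.82)) = 0.3058 × 0.6942 = 0.2123
∂L/∂z = ∂L/∂h · σ'(z) = 1 × 0.2123 = 0.2123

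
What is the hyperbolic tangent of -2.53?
-0.9874

tanh(-2.53) = (e^(-2.53) - e^(2.53))/(e^(-2.53) + e^(2.53)) = -0.9874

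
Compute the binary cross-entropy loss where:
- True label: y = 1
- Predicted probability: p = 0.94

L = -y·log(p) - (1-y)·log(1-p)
L = 0.06188

L = -1·log(0.94) - 0·log(0.06) = -log(0.94) = 0.06188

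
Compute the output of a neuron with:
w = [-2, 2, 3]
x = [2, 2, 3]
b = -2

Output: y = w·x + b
y = 7

y = (-2)(2) + (2)(2) + (3)(3) + -2 = 7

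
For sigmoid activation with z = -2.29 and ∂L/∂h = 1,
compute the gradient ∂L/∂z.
∂L/∂z = 0.0835

σ(-2.29) = 0.09195
σ'(-2.29) = σ(-2.29)(1 - σ(-2.29)) = 0.09195 × 0.908 = 0.0835
∂L/∂z = ∂L/∂h · σ'(z) = 1 × 0.0835 = 0.0835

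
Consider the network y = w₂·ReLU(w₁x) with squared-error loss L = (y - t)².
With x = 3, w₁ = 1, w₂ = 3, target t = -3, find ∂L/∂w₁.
∂L/∂w₁ = 216

Forward pass:
z = w₁x = 1×3 = 3
h = ReLU(3) = 3
y = w₂h = 3×3 = 9

Backward pass:
∂L/∂y = 2(y - t) = 2(9 - -3) = 24
∂y/∂h = w₂ = 3
∂h/∂z = 1 (ReLU derivative)
∂z/∂w₁ = x = 3

∂L/∂w₁ = 24 × 3 × 1 × 3 = 216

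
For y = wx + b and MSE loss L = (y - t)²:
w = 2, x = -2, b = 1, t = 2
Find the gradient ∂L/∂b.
∂L/∂b = -10

y = wx + b = (2)(-2) + 1 = -3
∂L/∂y = 2(y - t) = 2(-3 - 2) = -10
∂y/∂b = 1
∂L/∂b = ∂L/∂y · ∂y/∂b = -10 × 1 = -10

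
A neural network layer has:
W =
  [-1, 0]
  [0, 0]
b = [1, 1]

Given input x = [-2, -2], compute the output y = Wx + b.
y = [3, 1]

Wx = [-1×-2 + 0×-2, 0×-2 + 0×-2]
   = [2, 0]
y = Wx + b = [2 + 1, 0 + 1] = [3, 1]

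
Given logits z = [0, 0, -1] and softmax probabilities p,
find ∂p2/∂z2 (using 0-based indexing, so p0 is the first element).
∂p2/∂z2 = 0.1312

p = softmax(z) = [0.4223, 0.4223, 0.1554]
p2 = 0.1554

∂p2/∂z2 = p2(1 - p2) = 0.1554 × (1 - 0.1554) = 0.1312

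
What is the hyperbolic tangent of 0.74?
0.6291

tanh(0.74) = (e^(0.74) - e^(-0.74))/(e^(0.74) + e^(-0.74)) = 0.6291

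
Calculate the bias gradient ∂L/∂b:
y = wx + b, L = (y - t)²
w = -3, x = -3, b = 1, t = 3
∂L/∂b = 14

y = wx + b = (-3)(-3) + 1 = 10
∂L/∂y = 2(y - t) = 2(10 - 3) = 14
∂y/∂b = 1
∂L/∂b = ∂L/∂y · ∂y/∂b = 14 × 1 = 14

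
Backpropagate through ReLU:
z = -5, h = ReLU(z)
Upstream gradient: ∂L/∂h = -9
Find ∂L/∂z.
∂L/∂z = 0

h = ReLU(-5) = 0
Since z < 0: ∂h/∂z = 0
∂L/∂z = ∂L/∂h · ∂h/∂z = -9 × 0 = 0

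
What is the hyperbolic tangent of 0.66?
0.5784

tanh(0.66) = (e^(0.66) - e^(-0.66))/(e^(0.66) + e^(-0.66)) = 0.5784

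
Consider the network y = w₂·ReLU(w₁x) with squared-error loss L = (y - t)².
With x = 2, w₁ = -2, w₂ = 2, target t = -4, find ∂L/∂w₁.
∂L/∂w₁ = 0

Forward pass:
z = w₁x = -2×2 = -4
h = ReLU(-4) = 0
y = w₂h = 2×0 = 0

Backward pass:
∂L/∂y = 2(y - t) = 2(0 - -4) = 8
∂y/∂h = w₂ = 2
∂h/∂z = 0 (ReLU derivative)
∂z/∂w₁ = x = 2

∂L/∂w₁ = 8 × 2 × 0 × 2 = 0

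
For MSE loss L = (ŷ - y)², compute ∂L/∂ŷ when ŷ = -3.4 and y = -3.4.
∂L/∂ŷ = 0.0

∂L/∂ŷ = 2(ŷ - y) = 2(-3.4 - -3.4) = 2(0.0) = 0.0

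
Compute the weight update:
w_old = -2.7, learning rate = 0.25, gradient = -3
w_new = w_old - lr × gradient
w_new = -1.95

w_new = w - η·∂L/∂w = -2.7 - 0.25×(-3) = -2.7 - (-0.75) = -1.95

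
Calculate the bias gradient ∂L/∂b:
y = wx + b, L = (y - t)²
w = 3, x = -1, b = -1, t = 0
∂L/∂b = -8

y = wx + b = (3)(-1) + -1 = -4
∂L/∂y = 2(y - t) = 2(-4 - 0) = -8
∂y/∂b = 1
∂L/∂b = ∂L/∂y · ∂y/∂b = -8 × 1 = -8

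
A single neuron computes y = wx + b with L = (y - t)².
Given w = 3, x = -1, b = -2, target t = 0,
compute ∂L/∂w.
∂L/∂w = 10

y = wx + b = (3)(-1) + -2 = -5
∂L/∂y = 2(y - t) = 2(-5 - 0) = -10
∂y/∂w = x = -1
∂L/∂w = ∂L/∂y · ∂y/∂w = -10 × -1 = 10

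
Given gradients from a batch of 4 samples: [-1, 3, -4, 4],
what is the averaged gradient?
Average gradient = 0.5

Average = (1/4)(-1 + 3 + -4 + 4) = 2/4 = 0.5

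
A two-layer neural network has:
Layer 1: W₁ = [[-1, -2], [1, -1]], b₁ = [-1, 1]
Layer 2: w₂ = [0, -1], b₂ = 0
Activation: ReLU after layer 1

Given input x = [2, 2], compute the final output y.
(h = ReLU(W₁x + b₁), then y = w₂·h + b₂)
y = -1

Layer 1 pre-activation: z₁ = [-7, 1]
After ReLU: h = [0, 1]
Layer 2 output: y = 0×0 + -1×1 + 0 = -1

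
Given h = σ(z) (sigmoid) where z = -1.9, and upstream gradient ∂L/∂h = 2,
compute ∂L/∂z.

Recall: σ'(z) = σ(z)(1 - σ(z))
∂L/∂z = 0.2264

σ(-1.9) = 0.1301
σ'(-1.9) = σ(-1.9)(1 - σ(-1.9)) = 0.1301 × 0.8699 = 0.1132
∂L/∂z = ∂L/∂h · σ'(z) = 2 × 0.1132 = 0.2264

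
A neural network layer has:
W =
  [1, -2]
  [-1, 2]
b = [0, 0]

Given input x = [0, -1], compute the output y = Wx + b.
y = [2, -2]

Wx = [1×0 + -2×-1, -1×0 + 2×-1]
   = [2, -2]
y = Wx + b = [2 + 0, -2 + 0] = [2, -2]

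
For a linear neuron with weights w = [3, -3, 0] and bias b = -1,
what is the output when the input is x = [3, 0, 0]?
y = 8

y = (3)(3) + (-3)(0) + (0)(0) + -1 = 8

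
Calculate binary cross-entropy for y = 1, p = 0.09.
L = 2.408

L = -1·log(0.09) - 0·log(0.91) = -log(0.09) = 2.408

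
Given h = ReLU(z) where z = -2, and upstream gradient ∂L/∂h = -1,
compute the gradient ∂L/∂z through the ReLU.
∂L/∂z = 0

h = ReLU(-2) = 0
Since z < 0: ∂h/∂z = 0
∂L/∂z = ∂L/∂h · ∂h/∂z = -1 × 0 = 0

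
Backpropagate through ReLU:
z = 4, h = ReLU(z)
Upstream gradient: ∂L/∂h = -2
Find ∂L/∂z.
∂L/∂z = -2

h = ReLU(4) = 4
Since z > 0: ∂h/∂z = 1
∂L/∂z = ∂L/∂h · ∂h/∂z = -2 × 1 = -2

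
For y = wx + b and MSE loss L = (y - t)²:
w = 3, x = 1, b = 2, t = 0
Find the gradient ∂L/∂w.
∂L/∂w = 10

y = wx + b = (3)(1) + 2 = 5
∂L/∂y = 2(y - t) = 2(5 - 0) = 10
∂y/∂w = x = 1
∂L/∂w = ∂L/∂y · ∂y/∂w = 10 × 1 = 10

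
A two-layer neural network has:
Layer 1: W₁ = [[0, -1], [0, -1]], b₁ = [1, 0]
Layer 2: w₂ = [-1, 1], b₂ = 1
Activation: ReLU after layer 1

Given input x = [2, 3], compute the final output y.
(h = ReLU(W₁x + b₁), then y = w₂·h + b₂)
y = 1

Layer 1 pre-activation: z₁ = [-2, -3]
After ReLU: h = [0, 0]
Layer 2 output: y = -1×0 + 1×0 + 1 = 1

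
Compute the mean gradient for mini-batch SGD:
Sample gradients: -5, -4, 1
Average gradient = -2.667

Average = (1/3)(-5 + -4 + 1) = -8/3 = -2.667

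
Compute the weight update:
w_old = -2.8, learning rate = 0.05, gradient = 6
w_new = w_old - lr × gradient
w_new = -3.1

w_new = w - η·∂L/∂w = -2.8 - 0.05×(6) = -2.8 - (0.3) = -3.1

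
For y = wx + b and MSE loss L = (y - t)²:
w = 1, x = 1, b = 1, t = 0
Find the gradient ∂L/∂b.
∂L/∂b = 4

y = wx + b = (1)(1) + 1 = 2
∂L/∂y = 2(y - t) = 2(2 - 0) = 4
∂y/∂b = 1
∂L/∂b = ∂L/∂y · ∂y/∂b = 4 × 1 = 4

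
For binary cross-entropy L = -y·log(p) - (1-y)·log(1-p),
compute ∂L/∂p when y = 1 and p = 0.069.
∂L/∂p = -14.49

∂L/∂p = -y/p + (1-y)/(1-p) = -1/0.069 + 0 = -14.49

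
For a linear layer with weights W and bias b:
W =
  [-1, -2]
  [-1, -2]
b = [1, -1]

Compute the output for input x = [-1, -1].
y = [4, 2]

Wx = [-1×-1 + -2×-1, -1×-1 + -2×-1]
   = [3, 3]
y = Wx + b = [3 + 1, 3 + -1] = [4, 2]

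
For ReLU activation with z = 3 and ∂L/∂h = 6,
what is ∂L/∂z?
∂L/∂z = 6

h = ReLU(3) = 3
Since z > 0: ∂h/∂z = 1
∂L/∂z = ∂L/∂h · ∂h/∂z = 6 × 1 = 6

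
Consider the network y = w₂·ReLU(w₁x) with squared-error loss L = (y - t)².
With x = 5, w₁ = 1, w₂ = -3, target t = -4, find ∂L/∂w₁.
∂L/∂w₁ = 330

Forward pass:
z = w₁x = 1×5 = 5
h = ReLU(5) = 5
y = w₂h = -3×5 = -15

Backward pass:
∂L/∂y = 2(y - t) = 2(-15 - -4) = -22
∂y/∂h = w₂ = -3
∂h/∂z = 1 (ReLU derivative)
∂z/∂w₁ = x = 5

∂L/∂w₁ = -22 × -3 × 1 × 5 = 330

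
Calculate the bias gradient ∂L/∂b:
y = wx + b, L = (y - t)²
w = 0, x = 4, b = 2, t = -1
∂L/∂b = 6

y = wx + b = (0)(4) + 2 = 2
∂L/∂y = 2(y - t) = 2(2 - -1) = 6
∂y/∂b = 1
∂L/∂b = ∂L/∂y · ∂y/∂b = 6 × 1 = 6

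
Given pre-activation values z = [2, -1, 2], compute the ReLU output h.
h = [2, 0, 2]

ReLU applied element-wise: max(0,2)=2, max(0,-1)=0, max(0,2)=2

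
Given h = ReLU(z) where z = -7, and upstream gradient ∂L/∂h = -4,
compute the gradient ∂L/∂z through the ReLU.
∂L/∂z = 0

h = ReLU(-7) = 0
Since z < 0: ∂h/∂z = 0
∂L/∂z = ∂L/∂h · ∂h/∂z = -4 × 0 = 0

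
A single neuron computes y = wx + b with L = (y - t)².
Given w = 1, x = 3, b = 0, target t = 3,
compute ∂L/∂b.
∂L/∂b = 0

y = wx + b = (1)(3) + 0 = 3
∂L/∂y = 2(y - t) = 2(3 - 3) = 0
∂y/∂b = 1
∂L/∂b = ∂L/∂y · ∂y/∂b = 0 × 1 = 0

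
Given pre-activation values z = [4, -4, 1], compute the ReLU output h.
h = [4, 0, 1]

ReLU applied element-wise: max(0,4)=4, max(0,-4)=0, max(0,1)=1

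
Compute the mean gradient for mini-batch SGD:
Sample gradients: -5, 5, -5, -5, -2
Average gradient = -2.4

Average = (1/5)(-5 + 5 + -5 + -5 + -2) = -12/5 = -2.4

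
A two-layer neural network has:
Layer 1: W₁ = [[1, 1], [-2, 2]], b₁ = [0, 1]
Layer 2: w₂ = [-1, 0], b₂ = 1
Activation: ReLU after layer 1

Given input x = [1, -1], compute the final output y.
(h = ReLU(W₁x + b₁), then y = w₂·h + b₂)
y = 1

Layer 1 pre-activation: z₁ = [0, -3]
After ReLU: h = [0, 0]
Layer 2 output: y = -1×0 + 0×0 + 1 = 1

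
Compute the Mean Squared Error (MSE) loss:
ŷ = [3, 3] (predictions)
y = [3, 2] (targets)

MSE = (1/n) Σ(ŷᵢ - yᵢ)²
MSE = 0.5

MSE = (1/2)((3-3)² + (3-2)²) = (1/2)(0 + 1) = 0.5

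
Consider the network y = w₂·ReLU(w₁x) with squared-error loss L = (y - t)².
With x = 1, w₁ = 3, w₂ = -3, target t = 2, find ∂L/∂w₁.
∂L/∂w₁ = 66

Forward pass:
z = w₁x = 3×1 = 3
h = ReLU(3) = 3
y = w₂h = -3×3 = -9

Backward pass:
∂L/∂y = 2(y - t) = 2(-9 - 2) = -22
∂y/∂h = w₂ = -3
∂h/∂z = 1 (ReLU derivative)
∂z/∂w₁ = x = 1

∂L/∂w₁ = -22 × -3 × 1 × 1 = 66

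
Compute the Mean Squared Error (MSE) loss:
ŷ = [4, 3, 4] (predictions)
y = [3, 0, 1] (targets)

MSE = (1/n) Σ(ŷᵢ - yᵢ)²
MSE = 6.333

MSE = (1/3)((4-3)² + (3-0)² + (4-1)²) = (1/3)(1 + 9 + 9) = 6.333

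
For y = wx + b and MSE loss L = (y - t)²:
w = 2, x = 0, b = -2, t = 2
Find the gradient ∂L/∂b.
∂L/∂b = -8

y = wx + b = (2)(0) + -2 = -2
∂L/∂y = 2(y - t) = 2(-2 - 2) = -8
∂y/∂b = 1
∂L/∂b = ∂L/∂y · ∂y/∂b = -8 × 1 = -8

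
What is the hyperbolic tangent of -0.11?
-0.1096

tanh(-0.11) = (e^(-0.11) - e^(0.11))/(e^(-0.11) + e^(0.11)) = -0.1096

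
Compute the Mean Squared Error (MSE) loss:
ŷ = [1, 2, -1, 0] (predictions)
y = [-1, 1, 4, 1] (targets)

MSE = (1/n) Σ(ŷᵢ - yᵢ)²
MSE = 7.75

MSE = (1/4)((1--1)² + (2-1)² + (-1-4)² + (0-1)²) = (1/4)(4 + 1 + 25 + 1) = 7.75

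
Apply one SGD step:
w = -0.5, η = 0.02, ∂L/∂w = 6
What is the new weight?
w_new = -0.62

w_new = w - η·∂L/∂w = -0.5 - 0.02×(6) = -0.5 - (0.12) = -0.62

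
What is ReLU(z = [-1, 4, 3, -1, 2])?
h = [0, 4, 3, 0, 2]

ReLU applied element-wise: max(0,-1)=0, max(0,4)=4, max(0,3)=3, max(0,-1)=0, max(0,2)=2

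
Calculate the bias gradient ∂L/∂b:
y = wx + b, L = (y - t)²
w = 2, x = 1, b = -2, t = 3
∂L/∂b = -6

y = wx + b = (2)(1) + -2 = 0
∂L/∂y = 2(y - t) = 2(0 - 3) = -6
∂y/∂b = 1
∂L/∂b = ∂L/∂y · ∂y/∂b = -6 × 1 = -6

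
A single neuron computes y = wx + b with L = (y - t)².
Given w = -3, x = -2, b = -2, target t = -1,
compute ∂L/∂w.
∂L/∂w = -20

y = wx + b = (-3)(-2) + -2 = 4
∂L/∂y = 2(y - t) = 2(4 - -1) = 10
∂y/∂w = x = -2
∂L/∂w = ∂L/∂y · ∂y/∂w = 10 × -2 = -20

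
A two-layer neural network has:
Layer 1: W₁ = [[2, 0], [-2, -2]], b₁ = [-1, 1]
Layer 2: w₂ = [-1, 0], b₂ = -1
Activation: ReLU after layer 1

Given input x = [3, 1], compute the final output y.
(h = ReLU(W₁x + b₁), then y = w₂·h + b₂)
y = -6

Layer 1 pre-activation: z₁ = [5, -7]
After ReLU: h = [5, 0]
Layer 2 output: y = -1×5 + 0×0 + -1 = -6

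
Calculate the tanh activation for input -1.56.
-0.9154

tanh(-1.56) = (e^(-1.56) - e^(1.56))/(e^(-1.56) + e^(1.56)) = -0.9154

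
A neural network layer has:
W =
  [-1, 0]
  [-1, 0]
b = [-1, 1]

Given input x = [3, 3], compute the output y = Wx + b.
y = [-4, -2]

Wx = [-1×3 + 0×3, -1×3 + 0×3]
   = [-3, -3]
y = Wx + b = [-3 + -1, -3 + 1] = [-4, -2]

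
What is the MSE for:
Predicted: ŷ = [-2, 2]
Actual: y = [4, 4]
MSE = 20

MSE = (1/2)((-2-4)² + (2-4)²) = (1/2)(36 + 4) = 20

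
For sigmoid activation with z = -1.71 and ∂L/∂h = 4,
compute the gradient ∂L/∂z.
∂L/∂z = 0.5188

σ(-1.71) = 0.1532
σ'(-1.71) = σ(-1.71)(1 - σ(-1.71)) = 0.1532 × 0.8468 = 0.1297
∂L/∂z = ∂L/∂h · σ'(z) = 4 × 0.1297 = 0.5188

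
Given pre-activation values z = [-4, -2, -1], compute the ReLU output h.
h = [0, 0, 0]

ReLU applied element-wise: max(0,-4)=0, max(0,-2)=0, max(0,-1)=0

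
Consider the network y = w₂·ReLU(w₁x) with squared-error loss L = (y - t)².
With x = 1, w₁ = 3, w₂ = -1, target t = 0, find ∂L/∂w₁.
∂L/∂w₁ = 6

Forward pass:
z = w₁x = 3×1 = 3
h = ReLU(3) = 3
y = w₂h = -1×3 = -3

Backward pass:
∂L/∂y = 2(y - t) = 2(-3 - 0) = -6
∂y/∂h = w₂ = -1
∂h/∂z = 1 (ReLU derivative)
∂z/∂w₁ = x = 1

∂L/∂w₁ = -6 × -1 × 1 × 1 = 6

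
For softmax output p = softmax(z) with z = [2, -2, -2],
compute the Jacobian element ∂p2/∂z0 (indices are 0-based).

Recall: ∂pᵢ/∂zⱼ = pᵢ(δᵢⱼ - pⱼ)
∂p2/∂z0 = -0.01704

p = softmax(z) = [0.9647, 0.01767, 0.01767]
p2 = 0.01767, p0 = 0.9647

∂p2/∂z0 = -p2 × p0 = -0.01767 × 0.9647 = -0.01704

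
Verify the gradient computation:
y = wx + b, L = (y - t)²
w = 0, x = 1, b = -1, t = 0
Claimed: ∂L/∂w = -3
Incorrect

y = (0)(1) + -1 = -1
∂L/∂y = 2(y - t) = 2(-1 - 0) = -2
∂y/∂w = x = 1
∂L/∂w = -2 × 1 = -2

Claimed value: -3
Incorrect: The correct gradient is -2.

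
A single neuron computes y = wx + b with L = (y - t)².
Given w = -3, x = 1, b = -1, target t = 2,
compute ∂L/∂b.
∂L/∂b = -12

y = wx + b = (-3)(1) + -1 = -4
∂L/∂y = 2(y - t) = 2(-4 - 2) = -12
∂y/∂b = 1
∂L/∂b = ∂L/∂y · ∂y/∂b = -12 × 1 = -12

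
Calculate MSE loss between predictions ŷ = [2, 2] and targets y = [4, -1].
MSE = 6.5

MSE = (1/2)((2-4)² + (2--1)²) = (1/2)(4 + 9) = 6.5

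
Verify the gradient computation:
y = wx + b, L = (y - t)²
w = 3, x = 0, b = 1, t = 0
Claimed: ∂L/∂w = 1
Incorrect

y = (3)(0) + 1 = 1
∂L/∂y = 2(y - t) = 2(1 - 0) = 2
∂y/∂w = x = 0
∂L/∂w = 2 × 0 = 0

Claimed value: 1
Incorrect: The correct gradient is 0.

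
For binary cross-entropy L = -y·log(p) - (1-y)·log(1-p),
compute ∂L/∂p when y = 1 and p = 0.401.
∂L/∂p = -2.494

∂L/∂p = -y/p + (1-y)/(1-p) = -1/0.401 + 0 = -2.494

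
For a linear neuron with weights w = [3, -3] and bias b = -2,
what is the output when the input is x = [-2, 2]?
y = -14

y = (3)(-2) + (-3)(2) + -2 = -14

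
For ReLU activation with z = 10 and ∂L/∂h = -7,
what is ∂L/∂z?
∂L/∂z = -7

h = ReLU(10) = 10
Since z > 0: ∂h/∂z = 1
∂L/∂z = ∂L/∂h · ∂h/∂z = -7 × 1 = -7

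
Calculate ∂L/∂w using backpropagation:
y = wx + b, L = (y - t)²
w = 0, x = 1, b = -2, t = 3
∂L/∂w = -10

y = wx + b = (0)(1) + -2 = -2
∂L/∂y = 2(y - t) = 2(-2 - 3) = -10
∂y/∂w = x = 1
∂L/∂w = ∂L/∂y · ∂y/∂w = -10 × 1 = -10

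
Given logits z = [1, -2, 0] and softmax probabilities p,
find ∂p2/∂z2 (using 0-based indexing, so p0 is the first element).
∂p2/∂z2 = 0.1922

p = softmax(z) = [0.7054, 0.03512, 0.2595]
p2 = 0.2595

∂p2/∂z2 = p2(1 - p2) = 0.2595 × (1 - 0.2595) = 0.1922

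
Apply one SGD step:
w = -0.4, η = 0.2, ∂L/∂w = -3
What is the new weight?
w_new = 0.2

w_new = w - η·∂L/∂w = -0.4 - 0.2×(-3) = -0.4 - (-0.6) = 0.2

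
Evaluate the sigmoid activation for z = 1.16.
0.7613

sigmoid(1.16) = 1/(1 + e^(-1.16)) = 1/(1 + 0.3135) = 0.7613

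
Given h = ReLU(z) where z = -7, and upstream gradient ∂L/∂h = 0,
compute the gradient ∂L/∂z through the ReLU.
∂L/∂z = 0

h = ReLU(-7) = 0
Since z < 0: ∂h/∂z = 0
∂L/∂z = ∂L/∂h · ∂h/∂z = 0 × 0 = 0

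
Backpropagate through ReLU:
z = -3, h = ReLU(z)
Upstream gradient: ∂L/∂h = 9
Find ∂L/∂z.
∂L/∂z = 0

h = ReLU(-3) = 0
Since z < 0: ∂h/∂z = 0
∂L/∂z = ∂L/∂h · ∂h/∂z = 9 × 0 = 0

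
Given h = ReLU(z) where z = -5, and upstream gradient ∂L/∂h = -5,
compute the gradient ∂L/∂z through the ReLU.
∂L/∂z = 0

h = ReLU(-5) = 0
Since z < 0: ∂h/∂z = 0
∂L/∂z = ∂L/∂h · ∂h/∂z = -5 × 0 = 0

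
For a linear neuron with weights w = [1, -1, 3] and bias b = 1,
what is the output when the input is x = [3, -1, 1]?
y = 8

y = (1)(3) + (-1)(-1) + (3)(1) + 1 = 8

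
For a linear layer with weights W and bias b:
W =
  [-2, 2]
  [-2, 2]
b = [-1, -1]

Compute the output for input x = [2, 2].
y = [-1, -1]

Wx = [-2×2 + 2×2, -2×2 + 2×2]
   = [0, 0]
y = Wx + b = [0 + -1, 0 + -1] = [-1, -1]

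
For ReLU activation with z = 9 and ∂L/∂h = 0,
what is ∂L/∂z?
∂L/∂z = 0

h = ReLU(9) = 9
Since z > 0: ∂h/∂z = 1
∂L/∂z = ∂L/∂h · ∂h/∂z = 0 × 1 = 0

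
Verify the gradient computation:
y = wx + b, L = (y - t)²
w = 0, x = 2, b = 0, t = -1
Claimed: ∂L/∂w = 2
Incorrect

y = (0)(2) + 0 = 0
∂L/∂y = 2(y - t) = 2(0 - -1) = 2
∂y/∂w = x = 2
∂L/∂w = 2 × 2 = 4

Claimed value: 2
Incorrect: The correct gradient is 4.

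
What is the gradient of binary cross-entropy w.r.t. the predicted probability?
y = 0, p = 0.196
∂L/∂p = 1.244

∂L/∂p = -y/p + (1-y)/(1-p) = 0 + 1/0.804 = 1.244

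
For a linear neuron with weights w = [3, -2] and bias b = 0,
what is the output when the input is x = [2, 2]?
y = 2

y = (3)(2) + (-2)(2) + 0 = 2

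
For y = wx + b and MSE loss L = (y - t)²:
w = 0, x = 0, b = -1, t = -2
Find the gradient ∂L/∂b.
∂L/∂b = 2

y = wx + b = (0)(0) + -1 = -1
∂L/∂y = 2(y - t) = 2(-1 - -2) = 2
∂y/∂b = 1
∂L/∂b = ∂L/∂y · ∂y/∂b = 2 × 1 = 2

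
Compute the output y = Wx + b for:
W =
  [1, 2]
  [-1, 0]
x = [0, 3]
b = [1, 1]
y = [7, 1]

Wx = [1×0 + 2×3, -1×0 + 0×3]
   = [6, 0]
y = Wx + b = [6 + 1, 0 + 1] = [7, 1]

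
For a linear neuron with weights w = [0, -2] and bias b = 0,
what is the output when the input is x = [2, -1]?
y = 2

y = (0)(2) + (-2)(-1) + 0 = 2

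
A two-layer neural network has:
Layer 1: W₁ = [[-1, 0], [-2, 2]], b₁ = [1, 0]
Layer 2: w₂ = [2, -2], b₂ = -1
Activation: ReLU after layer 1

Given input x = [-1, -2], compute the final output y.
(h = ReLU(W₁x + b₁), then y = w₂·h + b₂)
y = 3

Layer 1 pre-activation: z₁ = [2, -2]
After ReLU: h = [2, 0]
Layer 2 output: y = 2×2 + -2×0 + -1 = 3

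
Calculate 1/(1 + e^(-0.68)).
0.6637

sigmoid(0.68) = 1/(1 + e^(-0.68)) = 1/(1 + 0.5066) = 0.6637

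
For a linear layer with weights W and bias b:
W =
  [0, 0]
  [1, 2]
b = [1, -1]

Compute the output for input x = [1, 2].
y = [1, 4]

Wx = [0×1 + 0×2, 1×1 + 2×2]
   = [0, 5]
y = Wx + b = [0 + 1, 5 + -1] = [1, 4]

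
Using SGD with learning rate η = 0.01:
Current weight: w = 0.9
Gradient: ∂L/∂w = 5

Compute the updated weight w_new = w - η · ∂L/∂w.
w_new = 0.85

w_new = w - η·∂L/∂w = 0.9 - 0.01×(5) = 0.9 - (0.05) = 0.85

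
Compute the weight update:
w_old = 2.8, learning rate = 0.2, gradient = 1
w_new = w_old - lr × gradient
w_new = 2.6

w_new = w - η·∂L/∂w = 2.8 - 0.2×(1) = 2.8 - (0.2) = 2.6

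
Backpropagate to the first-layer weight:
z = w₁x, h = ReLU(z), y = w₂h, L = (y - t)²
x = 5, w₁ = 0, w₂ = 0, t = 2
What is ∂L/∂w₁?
∂L/∂w₁ = 0

Forward pass:
z = w₁x = 0×5 = 0
h = ReLU(0) = 0
y = w₂h = 0×0 = 0

Backward pass:
∂L/∂y = 2(y - t) = 2(0 - 2) = -4
∂y/∂h = w₂ = 0
∂h/∂z = 0 (ReLU derivative)
∂z/∂w₁ = x = 5

∂L/∂w₁ = -4 × 0 × 0 × 5 = 0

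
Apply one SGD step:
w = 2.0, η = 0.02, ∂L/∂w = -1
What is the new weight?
w_new = 2.02

w_new = w - η·∂L/∂w = 2.0 - 0.02×(-1) = 2.0 - (-0.02) = 2.02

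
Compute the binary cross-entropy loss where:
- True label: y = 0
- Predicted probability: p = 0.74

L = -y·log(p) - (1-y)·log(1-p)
L = 1.347

L = -0·log(0.74) - 1·log(0.26) = -log(0.26) = 1.347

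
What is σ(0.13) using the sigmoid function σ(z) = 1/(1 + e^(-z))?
0.5325

sigmoid(0.13) = 1/(1 + e^(-0.13)) = 1/(1 + 0.8781) = 0.5325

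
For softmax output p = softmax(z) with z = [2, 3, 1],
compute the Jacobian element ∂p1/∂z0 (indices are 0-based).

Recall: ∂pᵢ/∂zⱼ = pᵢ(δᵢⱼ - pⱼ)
∂p1/∂z0 = -0.1628

p = softmax(z) = [0.2447, 0.6652, 0.09003]
p1 = 0.6652, p0 = 0.2447

∂p1/∂z0 = -p1 × p0 = -0.6652 × 0.2447 = -0.1628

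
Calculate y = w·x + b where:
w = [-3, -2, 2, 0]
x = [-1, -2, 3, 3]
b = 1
y = 14

y = (-3)(-1) + (-2)(-2) + (2)(3) + (0)(3) + 1 = 14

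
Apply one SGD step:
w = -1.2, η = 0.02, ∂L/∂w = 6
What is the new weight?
w_new = -1.32

w_new = w - η·∂L/∂w = -1.2 - 0.02×(6) = -1.2 - (0.12) = -1.32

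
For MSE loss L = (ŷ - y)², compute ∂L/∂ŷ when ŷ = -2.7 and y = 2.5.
∂L/∂ŷ = -10.4

∂L/∂ŷ = 2(ŷ - y) = 2(-2.7 - 2.5) = 2(-5.2) = -10.4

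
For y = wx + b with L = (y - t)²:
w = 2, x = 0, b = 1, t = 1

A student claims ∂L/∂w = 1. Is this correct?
Incorrect

y = (2)(0) + 1 = 1
∂L/∂y = 2(y - t) = 2(1 - 1) = 0
∂y/∂w = x = 0
∂L/∂w = 0 × 0 = 0

Claimed value: 1
Incorrect: The correct gradient is 0.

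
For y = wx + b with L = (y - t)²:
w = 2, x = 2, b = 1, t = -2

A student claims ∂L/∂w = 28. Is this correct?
Correct

y = (2)(2) + 1 = 5
∂L/∂y = 2(y - t) = 2(5 - -2) = 14
∂y/∂w = x = 2
∂L/∂w = 14 × 2 = 28

Claimed value: 28
Correct: The correct gradient is 28.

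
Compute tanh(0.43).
0.4053

tanh(0.43) = (e^(0.43) - e^(-0.43))/(e^(0.43) + e^(-0.43)) = 0.4053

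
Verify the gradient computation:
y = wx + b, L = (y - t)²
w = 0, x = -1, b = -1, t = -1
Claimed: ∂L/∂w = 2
Incorrect

y = (0)(-1) + -1 = -1
∂L/∂y = 2(y - t) = 2(-1 - -1) = 0
∂y/∂w = x = -1
∂L/∂w = 0 × -1 = 0

Claimed value: 2
Incorrect: The correct gradient is 0.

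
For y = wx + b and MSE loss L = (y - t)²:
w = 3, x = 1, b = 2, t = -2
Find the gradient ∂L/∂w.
∂L/∂w = 14

y = wx + b = (3)(1) + 2 = 5
∂L/∂y = 2(y - t) = 2(5 - -2) = 14
∂y/∂w = x = 1
∂L/∂w = ∂L/∂y · ∂y/∂w = 14 × 1 = 14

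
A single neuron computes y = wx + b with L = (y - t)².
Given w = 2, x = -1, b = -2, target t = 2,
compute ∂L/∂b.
∂L/∂b = -12

y = wx + b = (2)(-1) + -2 = -4
∂L/∂y = 2(y - t) = 2(-4 - 2) = -12
∂y/∂b = 1
∂L/∂b = ∂L/∂y · ∂y/∂b = -12 × 1 = -12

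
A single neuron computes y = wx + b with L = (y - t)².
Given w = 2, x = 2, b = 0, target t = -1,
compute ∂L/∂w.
∂L/∂w = 20

y = wx + b = (2)(2) + 0 = 4
∂L/∂y = 2(y - t) = 2(4 - -1) = 10
∂y/∂w = x = 2
∂L/∂w = ∂L/∂y · ∂y/∂w = 10 × 2 = 20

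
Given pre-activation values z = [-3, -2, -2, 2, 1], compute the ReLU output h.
h = [0, 0, 0, 2, 1]

ReLU applied element-wise: max(0,-3)=0, max(0,-2)=0, max(0,-2)=0, max(0,2)=2, max(0,1)=1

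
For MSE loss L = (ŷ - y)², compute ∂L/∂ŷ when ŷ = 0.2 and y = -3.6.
∂L/∂ŷ = 7.6

∂L/∂ŷ = 2(ŷ - y) = 2(0.2 - -3.6) = 2(3.8) = 7.6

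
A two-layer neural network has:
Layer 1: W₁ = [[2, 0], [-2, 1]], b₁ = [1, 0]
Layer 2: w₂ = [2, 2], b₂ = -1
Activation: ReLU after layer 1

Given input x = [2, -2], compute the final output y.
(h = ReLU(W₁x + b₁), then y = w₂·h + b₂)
y = 9

Layer 1 pre-activation: z₁ = [5, -6]
After ReLU: h = [5, 0]
Layer 2 output: y = 2×5 + 2×0 + -1 = 9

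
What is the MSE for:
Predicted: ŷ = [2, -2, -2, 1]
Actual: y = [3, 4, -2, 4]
MSE = 11.5

MSE = (1/4)((2-3)² + (-2-4)² + (-2--2)² + (1-4)²) = (1/4)(1 + 36 + 0 + 9) = 11.5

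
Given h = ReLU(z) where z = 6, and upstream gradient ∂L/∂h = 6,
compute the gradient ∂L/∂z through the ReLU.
∂L/∂z = 6

h = ReLU(6) = 6
Since z > 0: ∂h/∂z = 1
∂L/∂z = ∂L/∂h · ∂h/∂z = 6 × 1 = 6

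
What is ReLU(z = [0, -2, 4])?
h = [0, 0, 4]

ReLU applied element-wise: max(0,0)=0, max(0,-2)=0, max(0,4)=4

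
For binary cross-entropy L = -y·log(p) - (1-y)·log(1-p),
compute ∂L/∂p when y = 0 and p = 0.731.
∂L/∂p = 3.717

∂L/∂p = -y/p + (1-y)/(1-p) = 0 + 1/0.269 = 3.717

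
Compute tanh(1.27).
0.8538

tanh(1.27) = (e^(1.27) - e^(-1.27))/(e^(1.27) + e^(-1.27)) = 0.8538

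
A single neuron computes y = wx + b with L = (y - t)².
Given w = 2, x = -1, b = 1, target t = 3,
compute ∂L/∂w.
∂L/∂w = 8

y = wx + b = (2)(-1) + 1 = -1
∂L/∂y = 2(y - t) = 2(-1 - 3) = -8
∂y/∂w = x = -1
∂L/∂w = ∂L/∂y · ∂y/∂w = -8 × -1 = 8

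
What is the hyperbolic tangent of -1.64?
-0.9275

tanh(-1.64) = (e^(-1.64) - e^(1.64))/(e^(-1.64) + e^(1.64)) = -0.9275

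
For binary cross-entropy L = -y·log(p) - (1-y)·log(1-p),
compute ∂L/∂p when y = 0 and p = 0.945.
∂L/∂p = 18.18

∂L/∂p = -y/p + (1-y)/(1-p) = 0 + 1/0.055 = 18.18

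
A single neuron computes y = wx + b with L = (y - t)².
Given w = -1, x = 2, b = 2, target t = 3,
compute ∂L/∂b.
∂L/∂b = -6

y = wx + b = (-1)(2) + 2 = 0
∂L/∂y = 2(y - t) = 2(0 - 3) = -6
∂y/∂b = 1
∂L/∂b = ∂L/∂y · ∂y/∂b = -6 × 1 = -6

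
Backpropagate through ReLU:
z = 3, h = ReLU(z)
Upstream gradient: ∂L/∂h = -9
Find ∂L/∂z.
∂L/∂z = -9

h = ReLU(3) = 3
Since z > 0: ∂h/∂z = 1
∂L/∂z = ∂L/∂h · ∂h/∂z = -9 × 1 = -9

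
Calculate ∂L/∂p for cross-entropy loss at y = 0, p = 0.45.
∂L/∂p = 1.818

∂L/∂p = -y/p + (1-y)/(1-p) = 0 + 1/0.55 = 1.818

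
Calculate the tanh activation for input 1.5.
0.9051

tanh(1.5) = (e^(1.5) - e^(-1.5))/(e^(1.5) + e^(-1.5)) = 0.9051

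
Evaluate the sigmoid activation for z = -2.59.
0.06978

sigmoid(-2.59) = 1/(1 + e^(2.59)) = 1/(1 + 13.33) = 0.06978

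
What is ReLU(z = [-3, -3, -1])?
h = [0, 0, 0]

ReLU applied element-wise: max(0,-3)=0, max(0,-3)=0, max(0,-1)=0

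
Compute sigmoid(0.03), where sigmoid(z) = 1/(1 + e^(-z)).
0.5075

sigmoid(0.03) = 1/(1 + e^(-0.03)) = 1/(1 + 0.9704) = 0.5075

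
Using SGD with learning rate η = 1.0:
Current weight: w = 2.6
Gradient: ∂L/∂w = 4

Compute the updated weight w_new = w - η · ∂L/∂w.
w_new = -1.4

w_new = w - η·∂L/∂w = 2.6 - 1.0×(4) = 2.6 - (4) = -1.4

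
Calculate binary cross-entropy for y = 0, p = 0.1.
L = 0.1054

L = -0·log(0.1) - 1·log(0.9) = -log(0.9) = 0.1054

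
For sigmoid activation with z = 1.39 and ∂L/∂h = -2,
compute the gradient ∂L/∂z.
∂L/∂z = -0.3193

σ(1.39) = 0.8006
σ'(1.39) = σ(1.39)(1 - σ(1.39)) = 0.8006 × 0.1994 = 0.1596
∂L/∂z = ∂L/∂h · σ'(z) = -2 × 0.1596 = -0.3193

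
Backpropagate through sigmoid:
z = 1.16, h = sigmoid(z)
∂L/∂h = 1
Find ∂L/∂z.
∂L/∂z = 0.1817

σ(1.16) = 0.7613
σ'(1.16) = σ(1.16)(1 - σ(1.16)) = 0.7613 × 0.2387 = 0.1817
∂L/∂z = ∂L/∂h · σ'(z) = 1 × 0.1817 = 0.1817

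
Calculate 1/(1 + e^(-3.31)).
0.9648

sigmoid(3.31) = 1/(1 + e^(-3.31)) = 1/(1 + 0.03652) = 0.9648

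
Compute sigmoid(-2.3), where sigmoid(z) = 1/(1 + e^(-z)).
0.09112

sigmoid(-2.3) = 1/(1 + e^(2.3)) = 1/(1 + 9.974) = 0.09112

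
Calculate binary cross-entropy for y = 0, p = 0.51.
L = 0.7133

L = -0·log(0.51) - 1·log(0.49) = -log(0.49) = 0.7133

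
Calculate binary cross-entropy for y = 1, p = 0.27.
L = 1.309

L = -1·log(0.27) - 0·log(0.73) = -log(0.27) = 1.309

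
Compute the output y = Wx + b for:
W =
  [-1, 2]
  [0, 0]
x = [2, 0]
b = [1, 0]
y = [-1, 0]

Wx = [-1×2 + 2×0, 0×2 + 0×0]
   = [-2, 0]
y = Wx + b = [-2 + 1, 0 + 0] = [-1, 0]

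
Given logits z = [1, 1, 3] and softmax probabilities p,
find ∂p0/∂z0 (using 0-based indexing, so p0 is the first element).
∂p0/∂z0 = 0.09516

p = softmax(z) = [0.1065, 0.1065, 0.787]
p0 = 0.1065

∂p0/∂z0 = p0(1 - p0) = 0.1065 × (1 - 0.1065) = 0.09516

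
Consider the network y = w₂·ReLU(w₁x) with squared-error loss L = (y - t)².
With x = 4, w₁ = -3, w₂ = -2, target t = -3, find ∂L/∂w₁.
∂L/∂w₁ = 0

Forward pass:
z = w₁x = -3×4 = -12
h = ReLU(-12) = 0
y = w₂h = -2×0 = 0

Backward pass:
∂L/∂y = 2(y - t) = 2(0 - -3) = 6
∂y/∂h = w₂ = -2
∂h/∂z = 0 (ReLU derivative)
∂z/∂w₁ = x = 4

∂L/∂w₁ = 6 × -2 × 0 × 4 = 0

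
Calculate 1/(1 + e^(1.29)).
0.2159

sigmoid(-1.29) = 1/(1 + e^(1.29)) = 1/(1 + 3.633) = 0.2159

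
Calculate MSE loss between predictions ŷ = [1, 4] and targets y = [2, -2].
MSE = 18.5

MSE = (1/2)((1-2)² + (4--2)²) = (1/2)(1 + 36) = 18.5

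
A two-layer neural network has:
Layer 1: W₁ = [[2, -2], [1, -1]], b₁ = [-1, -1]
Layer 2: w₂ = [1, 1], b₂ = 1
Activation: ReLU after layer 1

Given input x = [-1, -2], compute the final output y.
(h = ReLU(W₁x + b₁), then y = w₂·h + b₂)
y = 2

Layer 1 pre-activation: z₁ = [1, 0]
After ReLU: h = [1, 0]
Layer 2 output: y = 1×1 + 1×0 + 1 = 2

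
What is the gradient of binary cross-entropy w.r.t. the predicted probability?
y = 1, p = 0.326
∂L/∂p = -3.067

∂L/∂p = -y/p + (1-y)/(1-p) = -1/0.326 + 0 = -3.067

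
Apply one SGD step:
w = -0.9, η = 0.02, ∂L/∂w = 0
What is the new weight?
w_new = -0.9

w_new = w - η·∂L/∂w = -0.9 - 0.02×(0) = -0.9 - (0) = -0.9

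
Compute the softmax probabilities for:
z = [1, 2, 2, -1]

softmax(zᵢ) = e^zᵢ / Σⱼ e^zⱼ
p = [0.1522, 0.4136, 0.4136, 0.0206]

exp(z) = [2.718, 7.389, 7.389, 0.3679]
Sum = 17.86
p = [0.1522, 0.4136, 0.4136, 0.0206]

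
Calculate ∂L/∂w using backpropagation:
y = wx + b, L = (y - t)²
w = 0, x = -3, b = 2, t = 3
∂L/∂w = 6

y = wx + b = (0)(-3) + 2 = 2
∂L/∂y = 2(y - t) = 2(2 - 3) = -2
∂y/∂w = x = -3
∂L/∂w = ∂L/∂y · ∂y/∂w = -2 × -3 = 6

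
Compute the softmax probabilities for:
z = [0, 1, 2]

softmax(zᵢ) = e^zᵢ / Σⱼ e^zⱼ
p = [0.09, 0.2447, 0.6652]

exp(z) = [1, 2.718, 7.389]
Sum = 11.11
p = [0.09, 0.2447, 0.6652]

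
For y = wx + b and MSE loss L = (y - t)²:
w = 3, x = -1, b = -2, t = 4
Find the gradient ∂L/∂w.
∂L/∂w = 18

y = wx + b = (3)(-1) + -2 = -5
∂L/∂y = 2(y - t) = 2(-5 - 4) = -18
∂y/∂w = x = -1
∂L/∂w = ∂L/∂y · ∂y/∂w = -18 × -1 = 18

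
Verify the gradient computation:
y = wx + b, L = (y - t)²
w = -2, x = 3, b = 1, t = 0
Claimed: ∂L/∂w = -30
Correct

y = (-2)(3) + 1 = -5
∂L/∂y = 2(y - t) = 2(-5 - 0) = -10
∂y/∂w = x = 3
∂L/∂w = -10 × 3 = -30

Claimed value: -30
Correct: The correct gradient is -30.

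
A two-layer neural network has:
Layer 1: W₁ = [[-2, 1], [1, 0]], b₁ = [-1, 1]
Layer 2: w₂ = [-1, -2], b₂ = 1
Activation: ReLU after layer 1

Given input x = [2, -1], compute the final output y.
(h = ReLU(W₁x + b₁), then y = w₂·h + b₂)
y = -5

Layer 1 pre-activation: z₁ = [-6, 3]
After ReLU: h = [0, 3]
Layer 2 output: y = -1×0 + -2×3 + 1 = -5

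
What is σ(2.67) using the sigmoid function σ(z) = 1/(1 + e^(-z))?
0.9352

sigmoid(2.67) = 1/(1 + e^(-2.67)) = 1/(1 + 0.06925) = 0.9352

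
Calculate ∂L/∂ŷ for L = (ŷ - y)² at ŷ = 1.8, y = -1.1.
∂L/∂ŷ = 5.8

∂L/∂ŷ = 2(ŷ - y) = 2(1.8 - -1.1) = 2(2.9) = 5.8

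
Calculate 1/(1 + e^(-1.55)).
0.8249

sigmoid(1.55) = 1/(1 + e^(-1.55)) = 1/(1 + 0.2122) = 0.8249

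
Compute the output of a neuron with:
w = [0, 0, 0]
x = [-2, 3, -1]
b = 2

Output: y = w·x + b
y = 2

y = (0)(-2) + (0)(3) + (0)(-1) + 2 = 2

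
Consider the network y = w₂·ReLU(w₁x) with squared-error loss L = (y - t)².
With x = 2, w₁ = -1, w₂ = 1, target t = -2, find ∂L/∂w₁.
∂L/∂w₁ = 0

Forward pass:
z = w₁x = -1×2 = -2
h = ReLU(-2) = 0
y = w₂h = 1×0 = 0

Backward pass:
∂L/∂y = 2(y - t) = 2(0 - -2) = 4
∂y/∂h = w₂ = 1
∂h/∂z = 0 (ReLU derivative)
∂z/∂w₁ = x = 2

∂L/∂w₁ = 4 × 1 × 0 × 2 = 0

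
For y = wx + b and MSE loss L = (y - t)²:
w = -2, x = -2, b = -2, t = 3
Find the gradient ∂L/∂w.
∂L/∂w = 4

y = wx + b = (-2)(-2) + -2 = 2
∂L/∂y = 2(y - t) = 2(2 - 3) = -2
∂y/∂w = x = -2
∂L/∂w = ∂L/∂y · ∂y/∂w = -2 × -2 = 4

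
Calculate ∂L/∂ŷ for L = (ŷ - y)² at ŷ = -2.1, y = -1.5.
∂L/∂ŷ = -1.2

∂L/∂ŷ = 2(ŷ - y) = 2(-2.1 - -1.5) = 2(-0.6) = -1.2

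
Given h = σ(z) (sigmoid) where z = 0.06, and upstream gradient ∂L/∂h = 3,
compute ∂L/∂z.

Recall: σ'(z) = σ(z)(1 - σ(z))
∂L/∂z = 0.7493

σ(0.06) = 0.515
σ'(0.06) = σ(0.06)(1 - σ(0.06)) = 0.515 × 0.485 = 0.2498
∂L/∂z = ∂L/∂h · σ'(z) = 3 × 0.2498 = 0.7493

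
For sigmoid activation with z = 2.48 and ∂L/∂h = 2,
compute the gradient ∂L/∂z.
∂L/∂z = 0.1426

σ(2.48) = 0.9227
σ'(2.48) = σ(2.48)(1 - σ(2.48)) = 0.9227 × 0.07727 = 0.0713
∂L/∂z = ∂L/∂h · σ'(z) = 2 × 0.0713 = 0.1426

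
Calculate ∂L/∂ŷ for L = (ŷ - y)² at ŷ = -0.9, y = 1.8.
∂L/∂ŷ = -5.4

∂L/∂ŷ = 2(ŷ - y) = 2(-0.9 - 1.8) = 2(-2.7) = -5.4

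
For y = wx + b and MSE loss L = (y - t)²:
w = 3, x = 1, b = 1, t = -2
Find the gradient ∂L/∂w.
∂L/∂w = 12

y = wx + b = (3)(1) + 1 = 4
∂L/∂y = 2(y - t) = 2(4 - -2) = 12
∂y/∂w = x = 1
∂L/∂w = ∂L/∂y · ∂y/∂w = 12 × 1 = 12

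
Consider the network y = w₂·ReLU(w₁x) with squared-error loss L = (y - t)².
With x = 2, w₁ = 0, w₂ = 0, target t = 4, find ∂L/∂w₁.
∂L/∂w₁ = 0

Forward pass:
z = w₁x = 0×2 = 0
h = ReLU(0) = 0
y = w₂h = 0×0 = 0

Backward pass:
∂L/∂y = 2(y - t) = 2(0 - 4) = -8
∂y/∂h = w₂ = 0
∂h/∂z = 0 (ReLU derivative)
∂z/∂w₁ = x = 2

∂L/∂w₁ = -8 × 0 × 0 × 2 = 0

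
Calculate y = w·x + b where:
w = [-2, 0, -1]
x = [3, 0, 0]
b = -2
y = -8

y = (-2)(3) + (0)(0) + (-1)(0) + -2 = -8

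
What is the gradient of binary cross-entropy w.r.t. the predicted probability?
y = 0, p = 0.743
∂L/∂p = 3.891

∂L/∂p = -y/p + (1-y)/(1-p) = 0 + 1/0.257 = 3.891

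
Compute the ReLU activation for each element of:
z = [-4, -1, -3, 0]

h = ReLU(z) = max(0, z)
h = [0, 0, 0, 0]

ReLU applied element-wise: max(0,-4)=0, max(0,-1)=0, max(0,-3)=0, max(0,0)=0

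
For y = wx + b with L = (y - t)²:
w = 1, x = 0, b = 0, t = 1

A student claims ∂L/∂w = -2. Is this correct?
Incorrect

y = (1)(0) + 0 = 0
∂L/∂y = 2(y - t) = 2(0 - 1) = -2
∂y/∂w = x = 0
∂L/∂w = -2 × 0 = 0

Claimed value: -2
Incorrect: The correct gradient is 0.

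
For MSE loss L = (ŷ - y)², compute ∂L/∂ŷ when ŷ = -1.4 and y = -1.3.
∂L/∂ŷ = -0.2

∂L/∂ŷ = 2(ŷ - y) = 2(-1.4 - -1.3) = 2(-0.1) = -0.2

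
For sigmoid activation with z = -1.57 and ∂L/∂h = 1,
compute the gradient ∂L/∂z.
∂L/∂z = 0.1426

σ(-1.57) = 0.1722
σ'(-1.57) = σ(-1.57)(1 - σ(-1.57)) = 0.1722 × 0.8278 = 0.1426
∂L/∂z = ∂L/∂h · σ'(z) = 1 × 0.1426 = 0.1426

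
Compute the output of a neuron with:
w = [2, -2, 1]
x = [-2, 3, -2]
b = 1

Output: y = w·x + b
y = -11

y = (2)(-2) + (-2)(3) + (1)(-2) + 1 = -11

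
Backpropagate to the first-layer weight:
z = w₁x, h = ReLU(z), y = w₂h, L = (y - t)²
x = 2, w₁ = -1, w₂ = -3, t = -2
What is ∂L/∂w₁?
∂L/∂w₁ = 0

Forward pass:
z = w₁x = -1×2 = -2
h = ReLU(-2) = 0
y = w₂h = -3×0 = 0

Backward pass:
∂L/∂y = 2(y - t) = 2(0 - -2) = 4
∂y/∂h = w₂ = -3
∂h/∂z = 0 (ReLU derivative)
∂z/∂w₁ = x = 2

∂L/∂w₁ = 4 × -3 × 0 × 2 = 0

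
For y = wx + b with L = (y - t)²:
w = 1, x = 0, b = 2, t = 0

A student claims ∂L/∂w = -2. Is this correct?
Incorrect

y = (1)(0) + 2 = 2
∂L/∂y = 2(y - t) = 2(2 - 0) = 4
∂y/∂w = x = 0
∂L/∂w = 4 × 0 = 0

Claimed value: -2
Incorrect: The correct gradient is 0.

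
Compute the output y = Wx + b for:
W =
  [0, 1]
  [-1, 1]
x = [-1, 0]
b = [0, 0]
y = [0, 1]

Wx = [0×-1 + 1×0, -1×-1 + 1×0]
   = [0, 1]
y = Wx + b = [0 + 0, 1 + 0] = [0, 1]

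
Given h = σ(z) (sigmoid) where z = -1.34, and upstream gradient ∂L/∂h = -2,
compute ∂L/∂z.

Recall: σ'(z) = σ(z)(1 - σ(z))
∂L/∂z = -0.3289

σ(-1.34) = 0.2075
σ'(-1.34) = σ(-1.34)(1 - σ(-1.34)) = 0.2075 × 0.7925 = 0.1644
∂L/∂z = ∂L/∂h · σ'(z) = -2 × 0.1644 = -0.3289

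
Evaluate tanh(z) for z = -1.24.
-0.8455

tanh(-1.24) = (e^(-1.24) - e^(1.24))/(e^(-1.24) + e^(1.24)) = -0.8455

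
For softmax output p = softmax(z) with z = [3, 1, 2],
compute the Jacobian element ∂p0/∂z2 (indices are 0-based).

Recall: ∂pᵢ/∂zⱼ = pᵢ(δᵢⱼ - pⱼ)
∂p0/∂z2 = -0.1628

p = softmax(z) = [0.6652, 0.09003, 0.2447]
p0 = 0.6652, p2 = 0.2447

∂p0/∂z2 = -p0 × p2 = -0.6652 × 0.2447 = -0.1628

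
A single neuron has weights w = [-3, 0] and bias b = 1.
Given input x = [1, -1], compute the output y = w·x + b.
y = -2

y = (-3)(1) + (0)(-1) + 1 = -2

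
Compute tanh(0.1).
0.09967

tanh(0.1) = (e^(0.1) - e^(-0.1))/(e^(0.1) + e^(-0.1)) = 0.09967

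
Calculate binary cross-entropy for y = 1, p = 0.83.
L = 0.1863

L = -1·log(0.83) - 0·log(0.17) = -log(0.83) = 0.1863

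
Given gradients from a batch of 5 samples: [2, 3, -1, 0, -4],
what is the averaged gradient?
Average gradient = 0

Average = (1/5)(2 + 3 + -1 + 0 + -4) = 0/5 = 0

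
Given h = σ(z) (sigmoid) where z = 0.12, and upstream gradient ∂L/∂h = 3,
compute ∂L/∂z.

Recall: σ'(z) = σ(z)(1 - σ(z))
∂L/∂z = 0.7473

σ(0.12) = 0.53
σ'(0.12) = σ(0.12)(1 - σ(0.12)) = 0.53 × 0.47 = 0.2491
∂L/∂z = ∂L/∂h · σ'(z) = 3 × 0.2491 = 0.7473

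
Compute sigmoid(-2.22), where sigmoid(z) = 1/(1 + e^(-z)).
0.09797

sigmoid(-2.22) = 1/(1 + e^(2.22)) = 1/(1 + 9.207) = 0.09797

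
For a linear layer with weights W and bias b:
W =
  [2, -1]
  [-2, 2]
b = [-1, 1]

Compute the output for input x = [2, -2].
y = [5, -7]

Wx = [2×2 + -1×-2, -2×2 + 2×-2]
   = [6, -8]
y = Wx + b = [6 + -1, -8 + 1] = [5, -7]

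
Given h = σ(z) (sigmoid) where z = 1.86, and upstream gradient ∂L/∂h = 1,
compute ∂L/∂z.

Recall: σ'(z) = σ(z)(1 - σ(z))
∂L/∂z = 0.1166

σ(1.86) = 0.8653
σ'(1.86) = σ(1.86)(1 - σ(1.86)) = 0.8653 × 0.1347 = 0.1166
∂L/∂z = ∂L/∂h · σ'(z) = 1 × 0.1166 = 0.1166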